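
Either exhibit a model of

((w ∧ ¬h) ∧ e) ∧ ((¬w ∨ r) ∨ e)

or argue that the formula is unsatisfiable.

e: True; r: True; h: False; w: True

  (w ∧ ¬h) ∧ e = True
    w ∧ ¬h = True
      ¬h = True
  (¬w ∨ r) ∨ e = True
    ¬w ∨ r = True
      ¬w = False
Both conjuncts True, so the formula holds.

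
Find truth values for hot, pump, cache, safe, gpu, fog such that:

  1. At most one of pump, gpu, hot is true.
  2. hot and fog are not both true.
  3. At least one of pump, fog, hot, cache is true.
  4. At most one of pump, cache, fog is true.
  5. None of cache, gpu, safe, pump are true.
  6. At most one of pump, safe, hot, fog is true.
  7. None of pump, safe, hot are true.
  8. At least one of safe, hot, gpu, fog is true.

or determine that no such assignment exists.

hot = False; pump = False; cache = False; safe = False; gpu = False; fog = True

  (1) {pump, gpu, hot}: 0 true — at most one ✓
  (2) hot=F, fog=T — not both ✓
  (3) {pump, fog, hot, cache}: 1 true — at least one ✓
  (4) {pump, cache, fog}: 1 true — at most one ✓
  (5) {cache, gpu, safe, pump}: 0 true — none ✓
  (6) {pump, safe, hot, fog}: 1 true — at most one ✓
  (7) {pump, safe, hot}: 0 true — none ✓
  (8) {safe, hot, gpu, fog}: 1 true — at least one ✓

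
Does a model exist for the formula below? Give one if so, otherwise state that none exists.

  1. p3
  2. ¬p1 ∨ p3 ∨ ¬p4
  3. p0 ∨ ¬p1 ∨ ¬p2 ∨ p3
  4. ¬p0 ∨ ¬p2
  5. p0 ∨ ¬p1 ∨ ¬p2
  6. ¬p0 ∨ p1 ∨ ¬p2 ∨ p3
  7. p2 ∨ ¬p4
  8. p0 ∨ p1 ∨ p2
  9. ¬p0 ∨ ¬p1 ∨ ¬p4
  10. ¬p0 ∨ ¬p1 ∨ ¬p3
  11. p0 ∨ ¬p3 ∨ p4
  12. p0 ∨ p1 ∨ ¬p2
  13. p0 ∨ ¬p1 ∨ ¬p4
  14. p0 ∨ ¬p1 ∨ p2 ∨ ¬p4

Unit clause (p3) forces p3 = True.
Try p0 = False:
  (p0 ∨ ¬p3 ∨ p4) forces p4 = True.
  (p2 ∨ ¬p4) forces p2 = True.
  (p0 ∨ ¬p1 ∨ ¬p2) forces p1 = False.
  clause (p0 ∨ p1 ∨ ¬p2) is falsified — backtrack.
So p0 = True.
  then (¬p0 ∨ ¬p2) forces p2 = False.
  then (p2 ∨ ¬p4) forces p4 = False.
  then (¬p0 ∨ ¬p1 ∨ ¬p3) forces p1 = False.
All clauses satisfied.

p0 = True, p1 = False, p2 = False, p3 = True, p4 = False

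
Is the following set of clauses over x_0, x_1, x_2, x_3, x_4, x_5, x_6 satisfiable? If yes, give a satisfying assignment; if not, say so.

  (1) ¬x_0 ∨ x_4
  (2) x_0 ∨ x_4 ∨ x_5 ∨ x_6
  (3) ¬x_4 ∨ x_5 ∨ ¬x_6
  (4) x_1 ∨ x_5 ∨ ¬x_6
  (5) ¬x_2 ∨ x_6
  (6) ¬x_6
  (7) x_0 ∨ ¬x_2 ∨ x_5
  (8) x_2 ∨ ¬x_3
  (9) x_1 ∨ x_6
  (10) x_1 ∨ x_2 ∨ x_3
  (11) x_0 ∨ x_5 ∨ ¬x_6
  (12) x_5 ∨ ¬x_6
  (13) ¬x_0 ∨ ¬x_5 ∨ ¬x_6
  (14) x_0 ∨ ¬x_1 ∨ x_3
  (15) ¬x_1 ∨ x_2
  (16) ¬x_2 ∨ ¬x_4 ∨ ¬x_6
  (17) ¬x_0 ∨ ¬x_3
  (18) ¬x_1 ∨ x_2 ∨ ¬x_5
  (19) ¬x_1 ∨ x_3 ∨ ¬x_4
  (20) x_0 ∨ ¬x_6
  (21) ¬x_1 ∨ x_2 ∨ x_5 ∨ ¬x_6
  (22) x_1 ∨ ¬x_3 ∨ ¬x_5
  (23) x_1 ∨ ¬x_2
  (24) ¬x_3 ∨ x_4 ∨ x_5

Case x_1 = True:
  (¬x_6) forces x_6 = False.
  (¬x_2 ∨ x_6) forces x_2 = False.
  Clause (¬x_1 ∨ x_2) is falsified — contradiction.
Case x_1 = False:
  (¬x_6) forces x_6 = False.
  Clause (x_1 ∨ x_6) is falsified — contradiction.
Both cases fail, so the formula is unsatisfiable.

The formula is unsatisfiable.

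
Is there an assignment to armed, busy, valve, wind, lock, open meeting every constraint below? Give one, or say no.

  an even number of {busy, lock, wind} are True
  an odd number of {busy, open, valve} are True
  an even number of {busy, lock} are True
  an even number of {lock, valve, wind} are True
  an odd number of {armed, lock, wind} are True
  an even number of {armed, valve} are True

No satisfying assignment exists.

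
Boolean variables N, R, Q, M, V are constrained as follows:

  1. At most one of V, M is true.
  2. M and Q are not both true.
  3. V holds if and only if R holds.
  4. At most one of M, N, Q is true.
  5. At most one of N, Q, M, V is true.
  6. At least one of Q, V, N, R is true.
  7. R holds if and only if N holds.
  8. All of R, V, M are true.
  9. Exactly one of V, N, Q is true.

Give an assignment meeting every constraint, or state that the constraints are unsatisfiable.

Case M = True:
  (1) with M=T forces V = False.
  Constraint (8) is violated (V=F) — contradiction.
Case M = False:
  Constraint (8) is violated (M=F) — contradiction.
Both cases fail — unsatisfiable.

No satisfying assignment exists.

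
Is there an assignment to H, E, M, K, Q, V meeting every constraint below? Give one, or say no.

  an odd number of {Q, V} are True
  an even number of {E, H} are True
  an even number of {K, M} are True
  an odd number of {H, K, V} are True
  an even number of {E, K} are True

H=F, E=F, M=F, K=F, Q=F, V=T

{Q, V}: 1 true → odd ✓
{E, H}: 0 true → even ✓
{K, M}: 0 true → even ✓
{H, K, V}: 1 true → odd ✓
{E, K}: 0 true → even ✓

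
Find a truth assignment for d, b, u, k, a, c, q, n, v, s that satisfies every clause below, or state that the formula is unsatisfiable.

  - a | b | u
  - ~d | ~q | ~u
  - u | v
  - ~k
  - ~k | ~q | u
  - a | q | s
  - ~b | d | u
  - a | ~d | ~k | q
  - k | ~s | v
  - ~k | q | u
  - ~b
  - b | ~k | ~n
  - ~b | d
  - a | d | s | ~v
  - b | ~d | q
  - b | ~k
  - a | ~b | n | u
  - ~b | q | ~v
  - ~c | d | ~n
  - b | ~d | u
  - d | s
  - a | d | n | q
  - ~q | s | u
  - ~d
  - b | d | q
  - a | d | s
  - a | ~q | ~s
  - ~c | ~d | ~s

Unit clause (~k) forces k = False.
Unit clause (~b) forces b = False.
Unit clause (~d) forces d = False.
In (b | d | q) only q is left, so q = True.
In (d | s) only s is left, so s = True.
In (a | ~q | ~s) only a is left, so a = True.
In (k | ~s | v) only v is left, so v = True.
Set u = False.
Set c = False.
Set n = False.
All clauses satisfied.

d = False, b = False, u = False, k = False, a = True, c = False, q = True, n = False, v = True, s = True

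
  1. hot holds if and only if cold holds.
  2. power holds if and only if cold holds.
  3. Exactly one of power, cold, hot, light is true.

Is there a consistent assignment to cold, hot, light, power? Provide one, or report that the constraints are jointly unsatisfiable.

cold=F, hot=F, light=T, power=F

  (1) hot=F, cold=F — same ✓
  (2) power=F, cold=F — same ✓
  (3) {power, cold, hot, light}: 1 true — exactly one ✓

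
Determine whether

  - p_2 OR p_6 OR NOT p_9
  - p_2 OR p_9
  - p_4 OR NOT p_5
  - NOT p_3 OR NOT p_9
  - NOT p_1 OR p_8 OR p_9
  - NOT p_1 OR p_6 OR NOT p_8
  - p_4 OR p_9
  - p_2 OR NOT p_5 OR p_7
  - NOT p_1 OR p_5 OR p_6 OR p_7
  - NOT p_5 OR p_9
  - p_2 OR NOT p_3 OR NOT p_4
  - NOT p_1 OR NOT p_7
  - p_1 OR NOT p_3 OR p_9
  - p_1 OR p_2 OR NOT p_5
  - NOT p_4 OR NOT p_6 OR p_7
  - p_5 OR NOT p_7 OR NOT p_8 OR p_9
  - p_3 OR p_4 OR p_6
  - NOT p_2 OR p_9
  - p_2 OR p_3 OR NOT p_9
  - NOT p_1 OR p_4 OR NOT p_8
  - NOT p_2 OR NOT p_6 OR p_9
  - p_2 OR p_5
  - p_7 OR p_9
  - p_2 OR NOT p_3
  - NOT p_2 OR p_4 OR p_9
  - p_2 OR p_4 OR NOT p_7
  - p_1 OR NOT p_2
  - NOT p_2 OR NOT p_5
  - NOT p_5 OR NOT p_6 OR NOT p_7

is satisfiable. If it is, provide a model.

Try p_1 = False:
  (p_1 OR NOT p_2) forces p_2 = False.
  (p_2 OR p_9) forces p_9 = True.
  (p_2 OR p_6 OR NOT p_9) forces p_6 = True.
  (NOT p_3 OR NOT p_9) forces p_3 = False.
  clause (p_2 OR p_3 OR NOT p_9) is falsified — backtrack.
So p_1 = True.
  then (NOT p_1 OR NOT p_7) forces p_7 = False.
  then (p_7 OR p_9) forces p_9 = True.
  then (NOT p_3 OR NOT p_9) forces p_3 = False.
  then (p_2 OR p_3 OR NOT p_9) forces p_2 = True.
  then (NOT p_2 OR NOT p_5) forces p_5 = False.
  then (NOT p_1 OR p_5 OR p_6 OR p_7) forces p_6 = True.
  then (NOT p_4 OR NOT p_6 OR p_7) forces p_4 = False.
  then (NOT p_1 OR p_4 OR NOT p_8) forces p_8 = False.
All clauses satisfied.

p_1 = True; p_2 = True; p_3 = False; p_4 = False; p_5 = False; p_6 = True; p_7 = False; p_8 = False; p_9 = True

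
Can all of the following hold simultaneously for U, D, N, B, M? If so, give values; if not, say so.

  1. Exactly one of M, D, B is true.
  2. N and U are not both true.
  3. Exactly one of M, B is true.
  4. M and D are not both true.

U = False, D = False, N = True, B = False, M = True

  (1) {M, D, B}: 1 true — exactly one ✓
  (2) N=T, U=F — not both ✓
  (3) {M, B}: 1 true — exactly one ✓
  (4) M=T, D=F — not both ✓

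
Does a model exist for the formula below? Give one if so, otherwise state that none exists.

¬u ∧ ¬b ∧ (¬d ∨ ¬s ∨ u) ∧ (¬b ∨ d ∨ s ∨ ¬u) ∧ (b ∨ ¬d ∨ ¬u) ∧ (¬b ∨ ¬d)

d: False; s: True; u: False; b: False

Unit clause (¬u) forces u = False.
Unit clause (¬b) forces b = False.
Set d = False.
Set s = True.
All clauses satisfied.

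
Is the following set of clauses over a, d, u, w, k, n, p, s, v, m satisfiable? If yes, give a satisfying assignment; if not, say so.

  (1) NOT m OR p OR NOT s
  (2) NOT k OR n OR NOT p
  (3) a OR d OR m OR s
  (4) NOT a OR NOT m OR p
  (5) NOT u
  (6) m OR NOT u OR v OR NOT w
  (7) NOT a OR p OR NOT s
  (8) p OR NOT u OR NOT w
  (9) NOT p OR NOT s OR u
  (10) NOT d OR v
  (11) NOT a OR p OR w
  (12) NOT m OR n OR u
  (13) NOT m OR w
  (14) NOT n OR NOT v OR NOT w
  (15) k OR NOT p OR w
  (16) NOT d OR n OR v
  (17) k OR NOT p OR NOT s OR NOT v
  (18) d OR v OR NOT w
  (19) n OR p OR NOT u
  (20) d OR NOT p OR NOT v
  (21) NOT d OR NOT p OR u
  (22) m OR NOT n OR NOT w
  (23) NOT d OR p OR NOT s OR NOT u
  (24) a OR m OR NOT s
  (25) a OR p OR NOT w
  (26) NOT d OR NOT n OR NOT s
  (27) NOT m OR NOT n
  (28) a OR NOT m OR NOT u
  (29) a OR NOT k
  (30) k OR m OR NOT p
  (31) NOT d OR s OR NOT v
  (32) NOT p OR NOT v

a = True, d = False, u = False, w = True, k = True, n = False, p = False, s = False, v = True, m = False

Unit clause (NOT u) forces u = False.
Set a = True.
Try d = True:
  (NOT d OR v) forces v = True.
  (NOT d OR NOT p OR u) forces p = False.
  (NOT a OR NOT m OR p) forces m = False.
  (NOT a OR p OR NOT s) forces s = False.
  clause (NOT d OR s OR NOT v) is falsified — backtrack.
So d = False.
Set w = True.
  then (d OR v OR NOT w) forces v = True.
  then (d OR NOT p OR NOT v) forces p = False.
  then (NOT a OR NOT m OR p) forces m = False.
  then (NOT a OR p OR NOT s) forces s = False.
  then (NOT n OR NOT v OR NOT w) forces n = False.
Set k = True.
All clauses satisfied.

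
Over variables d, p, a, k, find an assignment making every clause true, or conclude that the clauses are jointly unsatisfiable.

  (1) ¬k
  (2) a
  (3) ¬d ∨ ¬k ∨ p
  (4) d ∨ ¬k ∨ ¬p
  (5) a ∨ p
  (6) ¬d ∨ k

d = False, p = True, a = True, k = False

Unit clause (¬k) forces k = False.
Unit clause (a) forces a = True.
In (¬d ∨ k) only ¬d is left, so d = False.
Set p = True.
Check each clause:
  (¬k): ¬k holds.
  (a): a holds.
  (¬d ∨ ¬k ∨ p): ¬d holds.
  (d ∨ ¬k ∨ ¬p): ¬k holds.
  (a ∨ p): a holds.
  (¬d ∨ k): ¬d holds.
All clauses satisfied.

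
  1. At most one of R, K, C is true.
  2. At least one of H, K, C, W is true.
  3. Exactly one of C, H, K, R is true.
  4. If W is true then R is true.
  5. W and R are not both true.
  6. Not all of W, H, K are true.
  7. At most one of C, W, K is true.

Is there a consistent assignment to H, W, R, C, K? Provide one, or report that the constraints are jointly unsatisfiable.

H = False, W = False, R = False, C = True, K = False

  (1) {R, K, C}: 1 true — at most one ✓
  (2) {H, K, C, W}: 1 true — at least one ✓
  (3) {C, H, K, R}: 1 true — exactly one ✓
  (4) W=F ⇒ R: vacuous ✓
  (5) W=F, R=F — not both ✓
  (6) {W, H, K}: 0/3 true — not all ✓
  (7) {C, W, K}: 1 true — at most one ✓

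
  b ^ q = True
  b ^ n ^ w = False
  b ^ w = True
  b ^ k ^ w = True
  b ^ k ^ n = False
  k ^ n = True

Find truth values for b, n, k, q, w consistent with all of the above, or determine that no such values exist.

b = True; n = True; k = False; q = False; w = False

b ^ q = T ^ F = True ✓
b ^ n ^ w = T ^ T ^ F = False ✓
b ^ w = T ^ F = True ✓
b ^ k ^ w = T ^ F ^ F = True ✓
b ^ k ^ n = T ^ F ^ T = False ✓
k ^ n = F ^ T = True ✓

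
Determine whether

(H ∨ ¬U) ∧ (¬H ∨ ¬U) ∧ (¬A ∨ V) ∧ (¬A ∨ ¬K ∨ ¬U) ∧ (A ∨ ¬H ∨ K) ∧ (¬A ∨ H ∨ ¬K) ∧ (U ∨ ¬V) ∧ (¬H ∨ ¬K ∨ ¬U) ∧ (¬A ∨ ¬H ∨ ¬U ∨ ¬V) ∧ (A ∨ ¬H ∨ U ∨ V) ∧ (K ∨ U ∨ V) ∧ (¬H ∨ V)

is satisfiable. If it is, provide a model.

U = False; H = False; V = False; A = False; K = True

Try U = True:
  (H ∨ ¬U) forces H = True.
  clause (¬H ∨ ¬U) is falsified — backtrack.
So U = False.
  then (U ∨ ¬V) forces V = False.
  then (K ∨ U ∨ V) forces K = True.
  then (¬H ∨ V) forces H = False.
  then (¬A ∨ V) forces A = False.
All clauses satisfied.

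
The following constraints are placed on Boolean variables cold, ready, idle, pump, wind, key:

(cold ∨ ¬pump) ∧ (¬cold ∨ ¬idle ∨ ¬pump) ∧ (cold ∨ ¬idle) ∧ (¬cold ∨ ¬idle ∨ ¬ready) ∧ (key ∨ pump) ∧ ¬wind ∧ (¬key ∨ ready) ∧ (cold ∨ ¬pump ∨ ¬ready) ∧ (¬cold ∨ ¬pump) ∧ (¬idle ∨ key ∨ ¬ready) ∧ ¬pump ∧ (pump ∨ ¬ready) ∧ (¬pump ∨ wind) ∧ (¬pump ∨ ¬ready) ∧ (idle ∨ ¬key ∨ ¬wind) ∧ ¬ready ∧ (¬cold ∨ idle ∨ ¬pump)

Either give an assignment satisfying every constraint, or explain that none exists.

UNSATISFIABLE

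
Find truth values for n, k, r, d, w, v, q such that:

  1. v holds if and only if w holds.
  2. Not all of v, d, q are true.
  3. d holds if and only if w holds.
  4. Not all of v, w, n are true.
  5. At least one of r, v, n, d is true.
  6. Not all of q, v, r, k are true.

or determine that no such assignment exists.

n: True; k: True; r: False; d: False; w: False; v: False; q: False

  (1) v=F, w=F — same ✓
  (2) {v, d, q}: 0/3 true — not all ✓
  (3) d=F, w=F — same ✓
  (4) {v, w, n}: 1/3 true — not all ✓
  (5) {r, v, n, d}: 1 true — at least one ✓
  (6) {q, v, r, k}: 1/4 true — not all ✓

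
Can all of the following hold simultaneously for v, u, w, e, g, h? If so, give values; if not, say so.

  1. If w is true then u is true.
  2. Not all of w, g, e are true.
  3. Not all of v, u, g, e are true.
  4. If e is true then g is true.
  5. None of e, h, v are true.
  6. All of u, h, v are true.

Case v = True:
  Constraint (5) is violated (v=T) — contradiction.
Case v = False:
  Constraint (6) is violated (v=F) — contradiction.
Both cases fail — unsatisfiable.

No satisfying assignment exists.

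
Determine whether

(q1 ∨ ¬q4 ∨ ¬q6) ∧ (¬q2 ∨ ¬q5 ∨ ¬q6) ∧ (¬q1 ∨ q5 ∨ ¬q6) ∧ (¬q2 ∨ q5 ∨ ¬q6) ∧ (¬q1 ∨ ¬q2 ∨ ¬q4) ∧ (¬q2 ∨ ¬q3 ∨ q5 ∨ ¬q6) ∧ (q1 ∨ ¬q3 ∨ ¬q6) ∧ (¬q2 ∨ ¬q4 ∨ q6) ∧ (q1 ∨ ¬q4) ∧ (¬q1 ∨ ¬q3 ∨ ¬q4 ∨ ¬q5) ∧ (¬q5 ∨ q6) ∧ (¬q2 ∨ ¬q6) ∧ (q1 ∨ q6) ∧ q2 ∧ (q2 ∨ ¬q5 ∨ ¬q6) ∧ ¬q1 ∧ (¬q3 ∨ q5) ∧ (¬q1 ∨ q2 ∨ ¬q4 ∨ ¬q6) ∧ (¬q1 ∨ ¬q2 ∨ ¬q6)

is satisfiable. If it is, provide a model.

Case q6 = True:
  (¬q2 ∨ ¬q6) forces q2 = False.
  Clause (q2) is falsified — contradiction.
Case q6 = False:
  (¬q5 ∨ q6) forces q5 = False.
  (q1 ∨ q6) forces q1 = True.
  Clause (¬q1) is falsified — contradiction.
Both cases fail, so the formula is unsatisfiable.

The formula is unsatisfiable.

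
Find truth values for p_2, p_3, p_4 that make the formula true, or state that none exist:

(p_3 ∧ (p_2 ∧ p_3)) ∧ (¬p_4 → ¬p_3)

p_2: True, p_3: True, p_4: True

  p_3 ∧ (p_2 ∧ p_3) = True
    p_2 ∧ p_3 = True
  ¬p_4 → ¬p_3 = True
    ¬p_4 = False
    ¬p_3 = False
Both conjuncts True, so the formula holds.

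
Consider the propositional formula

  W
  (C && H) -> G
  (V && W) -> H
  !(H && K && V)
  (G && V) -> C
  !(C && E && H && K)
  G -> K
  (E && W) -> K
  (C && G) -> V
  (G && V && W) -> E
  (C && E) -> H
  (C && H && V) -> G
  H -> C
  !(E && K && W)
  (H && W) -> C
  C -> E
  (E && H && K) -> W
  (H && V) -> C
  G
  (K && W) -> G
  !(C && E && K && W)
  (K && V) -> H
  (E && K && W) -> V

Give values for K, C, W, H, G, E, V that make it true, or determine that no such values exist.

Unit clause (W) forces W = True.
Unit clause (G) forces G = True.
In (!G || K) only K is left, so K = True.
In (!E || !K || !W) only !E is left, so E = False.
In (!C || E) only !C is left, so C = False.
In (C || !G || !V) only !V is left, so V = False.
In (C || !H || !W) only !H is left, so H = False.
All clauses satisfied.

K=T; C=F; W=T; H=F; G=T; E=F; V=F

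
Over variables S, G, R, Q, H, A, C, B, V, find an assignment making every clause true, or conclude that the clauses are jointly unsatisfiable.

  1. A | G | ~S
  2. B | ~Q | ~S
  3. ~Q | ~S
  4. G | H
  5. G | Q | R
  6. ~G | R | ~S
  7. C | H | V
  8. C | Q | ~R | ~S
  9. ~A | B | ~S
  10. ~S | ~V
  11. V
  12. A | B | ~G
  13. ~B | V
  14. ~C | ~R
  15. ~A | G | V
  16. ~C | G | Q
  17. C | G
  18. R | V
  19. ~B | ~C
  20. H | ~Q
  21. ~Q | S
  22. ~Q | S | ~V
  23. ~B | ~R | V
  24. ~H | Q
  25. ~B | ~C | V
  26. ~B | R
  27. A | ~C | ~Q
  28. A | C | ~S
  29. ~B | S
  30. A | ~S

Unit clause (V) forces V = True.
In (~S | ~V) only ~S is left, so S = False.
In (~Q | S) only ~Q is left, so Q = False.
In (~H | Q) only ~H is left, so H = False.
In (~B | S) only ~B is left, so B = False.
In (G | H) only G is left, so G = True.
In (A | B | ~G) only A is left, so A = True.
Set R = False.
Set C = True.
All clauses satisfied.

S = False; G = True; R = False; Q = False; H = False; A = True; C = True; B = False; V = True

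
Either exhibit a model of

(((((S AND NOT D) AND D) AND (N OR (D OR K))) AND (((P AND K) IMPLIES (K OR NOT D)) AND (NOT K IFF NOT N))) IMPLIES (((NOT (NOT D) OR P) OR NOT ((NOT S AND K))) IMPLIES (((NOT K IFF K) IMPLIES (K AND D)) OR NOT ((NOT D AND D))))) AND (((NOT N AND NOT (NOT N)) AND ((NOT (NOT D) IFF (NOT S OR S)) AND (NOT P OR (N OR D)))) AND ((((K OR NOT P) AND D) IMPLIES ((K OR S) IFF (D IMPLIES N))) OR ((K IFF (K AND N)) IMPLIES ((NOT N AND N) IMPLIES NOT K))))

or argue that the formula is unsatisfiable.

The formula is unsatisfiable.

Case N = True: the conjunct NOT N is False.
Case N = False: the conjunct NOT (NOT N) becomes NOT (NOT False) = False.
Both cases fail — unsatisfiable.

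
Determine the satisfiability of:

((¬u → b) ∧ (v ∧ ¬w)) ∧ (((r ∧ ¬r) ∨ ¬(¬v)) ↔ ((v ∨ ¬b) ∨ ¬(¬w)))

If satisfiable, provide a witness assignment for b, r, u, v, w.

b = False, r = False, u = True, v = True, w = False

  (¬u → b) ∧ (v ∧ ¬w) = True
    ¬u → b = True
      ¬u = False
    v ∧ ¬w = True
      ¬w = True
  ((r ∧ ¬r) ∨ ¬(¬v)) ↔ ((v ∨ ¬b) ∨ ¬(¬w)) = True
    (r ∧ ¬r) ∨ ¬(¬v) = True
      r ∧ ¬r = False
        ¬r = True
      ¬(¬v) = True
        ¬v = False
    (v ∨ ¬b) ∨ ¬(¬w) = True
      v ∨ ¬b = True
        ¬b = True
      ¬(¬w) = False
        ¬w = True
Both conjuncts True, so the formula holds.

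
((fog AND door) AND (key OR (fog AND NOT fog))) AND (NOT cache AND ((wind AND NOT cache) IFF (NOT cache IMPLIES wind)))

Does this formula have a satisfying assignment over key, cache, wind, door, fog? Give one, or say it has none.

key = True; cache = False; wind = True; door = True; fog = True

  (fog AND door) AND (key OR (fog AND NOT fog)) = True
    fog AND door = True
    key OR (fog AND NOT fog) = True
      fog AND NOT fog = False
        NOT fog = False
  NOT cache AND ((wind AND NOT cache) IFF (NOT cache IMPLIES wind)) = True
    NOT cache = True
    (wind AND NOT cache) IFF (NOT cache IMPLIES wind) = True
      wind AND NOT cache = True
        NOT cache = True
      NOT cache IMPLIES wind = True
        NOT cache = True
Both conjuncts True, so the formula holds.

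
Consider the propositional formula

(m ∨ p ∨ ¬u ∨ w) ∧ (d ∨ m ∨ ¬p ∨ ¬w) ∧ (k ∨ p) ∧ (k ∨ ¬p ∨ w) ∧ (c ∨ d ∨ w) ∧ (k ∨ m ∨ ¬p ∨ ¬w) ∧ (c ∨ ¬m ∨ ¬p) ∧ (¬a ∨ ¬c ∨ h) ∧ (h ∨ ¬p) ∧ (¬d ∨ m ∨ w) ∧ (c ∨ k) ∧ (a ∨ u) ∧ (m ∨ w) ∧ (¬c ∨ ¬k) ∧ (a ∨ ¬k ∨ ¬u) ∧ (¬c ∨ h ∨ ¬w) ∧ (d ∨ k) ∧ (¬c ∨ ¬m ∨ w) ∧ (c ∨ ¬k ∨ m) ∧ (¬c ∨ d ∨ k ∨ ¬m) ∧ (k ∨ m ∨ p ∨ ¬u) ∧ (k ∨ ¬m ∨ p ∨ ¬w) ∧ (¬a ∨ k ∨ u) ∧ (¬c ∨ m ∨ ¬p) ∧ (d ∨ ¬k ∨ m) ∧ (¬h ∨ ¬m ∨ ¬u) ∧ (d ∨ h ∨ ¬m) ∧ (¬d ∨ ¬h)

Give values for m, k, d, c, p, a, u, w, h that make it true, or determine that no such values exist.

m=T, k=T, d=T, c=F, p=F, a=T, u=F, w=F, h=F

Set m = True.
Set k = True.
  then (¬c ∨ ¬k) forces c = False.
  then (c ∨ ¬m ∨ ¬p) forces p = False.
Set d = True.
  then (¬d ∨ ¬h) forces h = False.
Try a = False:
  (a ∨ u) forces u = True.
  clause (a ∨ ¬k ∨ ¬u) is falsified — backtrack.
So a = True.
Set u = False.
Set w = False.
All clauses satisfied.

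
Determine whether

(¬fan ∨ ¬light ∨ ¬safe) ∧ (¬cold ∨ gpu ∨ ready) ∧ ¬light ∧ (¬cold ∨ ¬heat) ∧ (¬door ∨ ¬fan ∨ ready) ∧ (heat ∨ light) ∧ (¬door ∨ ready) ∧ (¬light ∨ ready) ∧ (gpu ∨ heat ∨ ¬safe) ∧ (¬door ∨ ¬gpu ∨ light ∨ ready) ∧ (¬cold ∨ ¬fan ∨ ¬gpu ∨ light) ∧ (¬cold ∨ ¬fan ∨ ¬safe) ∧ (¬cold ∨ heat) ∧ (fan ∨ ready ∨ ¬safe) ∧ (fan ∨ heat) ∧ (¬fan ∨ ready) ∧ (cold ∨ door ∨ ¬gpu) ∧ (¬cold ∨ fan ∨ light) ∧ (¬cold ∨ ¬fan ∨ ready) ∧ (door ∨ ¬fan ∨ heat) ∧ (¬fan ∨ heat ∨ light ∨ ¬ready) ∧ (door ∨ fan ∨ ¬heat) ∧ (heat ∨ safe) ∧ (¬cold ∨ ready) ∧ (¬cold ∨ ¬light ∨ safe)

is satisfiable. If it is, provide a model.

Unit clause (¬light) forces light = False.
In (heat ∨ light) only heat is left, so heat = True.
In (¬cold ∨ ¬heat) only ¬cold is left, so cold = False.
Set safe = True.
Set gpu = False.
Set fan = True.
  then (¬fan ∨ ready) forces ready = True.
Set door = True.
All clauses satisfied.

cold=F, safe=T, gpu=F, heat=T, fan=T, light=F, door=T, ready=T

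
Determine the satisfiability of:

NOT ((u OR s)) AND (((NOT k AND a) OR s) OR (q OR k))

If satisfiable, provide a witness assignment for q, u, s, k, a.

q=F, u=F, s=F, k=F, a=T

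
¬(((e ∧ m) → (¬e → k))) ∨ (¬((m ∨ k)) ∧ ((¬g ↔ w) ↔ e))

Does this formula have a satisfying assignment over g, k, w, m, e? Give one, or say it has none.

g = False, k = False, w = False, m = False, e = False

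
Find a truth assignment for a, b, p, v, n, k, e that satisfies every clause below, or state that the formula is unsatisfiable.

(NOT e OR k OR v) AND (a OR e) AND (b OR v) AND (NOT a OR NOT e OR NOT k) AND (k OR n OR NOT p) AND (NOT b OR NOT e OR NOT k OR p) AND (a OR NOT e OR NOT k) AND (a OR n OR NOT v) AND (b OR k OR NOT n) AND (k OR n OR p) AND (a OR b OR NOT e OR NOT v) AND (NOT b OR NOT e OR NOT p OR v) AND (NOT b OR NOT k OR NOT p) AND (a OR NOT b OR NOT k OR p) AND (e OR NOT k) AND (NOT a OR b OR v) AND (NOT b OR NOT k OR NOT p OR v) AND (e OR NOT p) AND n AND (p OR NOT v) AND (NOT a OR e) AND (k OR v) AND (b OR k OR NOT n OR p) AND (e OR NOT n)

a = False, b = True, p = True, v = True, n = True, k = False, e = True

Unit clause (n) forces n = True.
In (e OR NOT n) only e is left, so e = True.
Set a = False.
  then (a OR NOT e OR NOT k) forces k = False.
  then (b OR k OR NOT n) forces b = True.
  then (k OR v) forces v = True.
  then (p OR NOT v) forces p = True.
All clauses satisfied.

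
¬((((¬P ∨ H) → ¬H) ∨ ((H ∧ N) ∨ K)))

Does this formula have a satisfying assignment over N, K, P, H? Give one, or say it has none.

N=F; K=F; P=F; H=T

  ¬((((¬P ∨ H) → ¬H) ∨ ((H ∧ N) ∨ K))) = True
    ((¬P ∨ H) → ¬H) ∨ ((H ∧ N) ∨ K) = False
      (¬P ∨ H) → ¬H = False
        ¬P ∨ H = True
          ¬P = True
        ¬H = False
      (H ∧ N) ∨ K = False
        H ∧ N = False
The formula evaluates to True.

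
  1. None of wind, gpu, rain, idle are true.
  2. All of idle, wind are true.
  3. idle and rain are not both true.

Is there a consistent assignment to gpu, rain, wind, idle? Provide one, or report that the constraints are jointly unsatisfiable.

Case wind = True:
  Constraint (1) is violated (wind=T) — contradiction.
Case wind = False:
  Constraint (2) is violated (wind=F) — contradiction.
Both cases fail — unsatisfiable.

No satisfying assignment exists.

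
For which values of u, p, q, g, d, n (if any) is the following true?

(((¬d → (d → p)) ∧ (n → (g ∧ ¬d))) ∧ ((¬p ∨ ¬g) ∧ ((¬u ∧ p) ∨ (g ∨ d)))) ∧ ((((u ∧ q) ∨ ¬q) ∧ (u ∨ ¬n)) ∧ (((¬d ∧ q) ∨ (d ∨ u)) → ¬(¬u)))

u: True; p: False; q: False; g: True; d: False; n: False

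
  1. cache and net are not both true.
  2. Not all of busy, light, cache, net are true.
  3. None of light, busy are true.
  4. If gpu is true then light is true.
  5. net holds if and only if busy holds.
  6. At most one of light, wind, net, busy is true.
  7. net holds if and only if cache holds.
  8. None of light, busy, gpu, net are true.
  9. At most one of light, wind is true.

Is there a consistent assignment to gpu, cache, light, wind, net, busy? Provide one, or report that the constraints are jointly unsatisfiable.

gpu = False, cache = False, light = False, wind = True, net = False, busy = False

  (1) cache=F, net=F — not both ✓
  (2) {busy, light, cache, net}: 0/4 true — not all ✓
  (3) {light, busy}: 0 true — none ✓
  (4) gpu=F ⇒ light: vacuous ✓
  (5) net=F, busy=F — same ✓
  (6) {light, wind, net, busy}: 1 true — at most one ✓
  (7) net=F, cache=F — same ✓
  (8) {light, busy, gpu, net}: 0 true — none ✓
  (9) {light, wind}: 1 true — at most one ✓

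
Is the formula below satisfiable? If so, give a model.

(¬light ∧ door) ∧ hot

light = False, door = True, hot = True

  ¬light ∧ door = True
    ¬light = True
Both conjuncts True, so the formula holds.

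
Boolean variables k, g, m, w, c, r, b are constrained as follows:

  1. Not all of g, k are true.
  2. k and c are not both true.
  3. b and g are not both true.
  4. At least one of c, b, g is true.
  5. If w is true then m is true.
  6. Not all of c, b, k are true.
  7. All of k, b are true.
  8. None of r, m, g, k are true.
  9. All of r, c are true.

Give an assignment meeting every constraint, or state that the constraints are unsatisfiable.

The formula is unsatisfiable.

Case k = True:
  Constraint (8) is violated (k=T) — contradiction.
Case k = False:
  Constraint (7) is violated (k=F) — contradiction.
Both cases fail — unsatisfiable.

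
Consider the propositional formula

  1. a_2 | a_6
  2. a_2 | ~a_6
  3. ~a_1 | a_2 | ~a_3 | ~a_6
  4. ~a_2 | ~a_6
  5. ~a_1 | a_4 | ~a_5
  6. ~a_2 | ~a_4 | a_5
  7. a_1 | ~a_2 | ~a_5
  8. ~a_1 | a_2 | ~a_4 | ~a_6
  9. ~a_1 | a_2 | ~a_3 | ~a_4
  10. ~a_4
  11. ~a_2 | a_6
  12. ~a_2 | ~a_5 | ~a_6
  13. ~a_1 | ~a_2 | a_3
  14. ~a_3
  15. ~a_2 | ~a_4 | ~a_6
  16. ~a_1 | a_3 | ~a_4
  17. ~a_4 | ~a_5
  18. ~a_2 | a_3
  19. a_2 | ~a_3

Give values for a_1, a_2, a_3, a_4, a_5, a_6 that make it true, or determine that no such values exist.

Unsatisfiable — no assignment works.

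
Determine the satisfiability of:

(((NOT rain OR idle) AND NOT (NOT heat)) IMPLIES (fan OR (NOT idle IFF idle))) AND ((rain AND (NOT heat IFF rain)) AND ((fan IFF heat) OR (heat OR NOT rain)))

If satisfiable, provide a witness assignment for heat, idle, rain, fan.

heat = False; idle = True; rain = True; fan = False

  ((NOT rain OR idle) AND NOT (NOT heat)) IMPLIES (fan OR (NOT idle IFF idle)) = True
    (NOT rain OR idle) AND NOT (NOT heat) = False
      NOT rain OR idle = True
        NOT rain = False
      NOT (NOT heat) = False
        NOT heat = True
    fan OR (NOT idle IFF idle) = False
      NOT idle IFF idle = False
        NOT idle = False
  (rain AND (NOT heat IFF rain)) AND ((fan IFF heat) OR (heat OR NOT rain)) = True
    rain AND (NOT heat IFF rain) = True
      NOT heat IFF rain = True
        NOT heat = True
    (fan IFF heat) OR (heat OR NOT rain) = True
      fan IFF heat = True
      heat OR NOT rain = False
        NOT rain = False
Both conjuncts True, so the formula holds.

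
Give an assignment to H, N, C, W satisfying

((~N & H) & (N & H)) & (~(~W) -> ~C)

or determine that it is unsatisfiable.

Unsatisfiable

Case N = True: the conjunct ~N is False.
Case N = False: the conjunct N is False.
Both cases fail — unsatisfiable.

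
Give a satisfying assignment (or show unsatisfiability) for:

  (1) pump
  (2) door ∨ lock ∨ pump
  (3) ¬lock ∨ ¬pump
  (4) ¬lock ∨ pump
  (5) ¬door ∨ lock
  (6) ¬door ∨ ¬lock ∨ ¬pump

lock = False, pump = True, door = False

Unit clause (pump) forces pump = True.
In (¬lock ∨ ¬pump) only ¬lock is left, so lock = False.
In (¬door ∨ lock) only ¬door is left, so door = False.
Check each clause:
  (pump): pump holds.
  (door ∨ lock ∨ pump): pump holds.
  (¬lock ∨ ¬pump): ¬lock holds.
  (¬lock ∨ pump): ¬lock holds.
  (¬door ∨ lock): ¬door holds.
  (¬door ∨ ¬lock ∨ ¬pump): ¬door holds.
All clauses satisfied.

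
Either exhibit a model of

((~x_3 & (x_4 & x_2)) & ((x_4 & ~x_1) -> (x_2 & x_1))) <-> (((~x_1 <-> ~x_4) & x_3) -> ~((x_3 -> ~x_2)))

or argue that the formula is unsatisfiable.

x_1: True; x_2: False; x_3: True; x_4: True

  ((~x_3 & (x_4 & x_2)) & ((x_4 & ~x_1) -> (x_2 & x_1))) <-> (((~x_1 <-> ~x_4) & x_3) -> ~((x_3 -> ~x_2))) = True
    (~x_3 & (x_4 & x_2)) & ((x_4 & ~x_1) -> (x_2 & x_1)) = False
      ~x_3 & (x_4 & x_2) = False
        ~x_3 = False
        x_4 & x_2 = False
      (x_4 & ~x_1) -> (x_2 & x_1) = True
        x_4 & ~x_1 = False
          ~x_1 = False
        x_2 & x_1 = False
    ((~x_1 <-> ~x_4) & x_3) -> ~((x_3 -> ~x_2)) = False
      (~x_1 <-> ~x_4) & x_3 = True
        ~x_1 <-> ~x_4 = True
          ~x_1 = False
          ~x_4 = False
      ~((x_3 -> ~x_2)) = False
        x_3 -> ~x_2 = True
          ~x_2 = True
The formula evaluates to True.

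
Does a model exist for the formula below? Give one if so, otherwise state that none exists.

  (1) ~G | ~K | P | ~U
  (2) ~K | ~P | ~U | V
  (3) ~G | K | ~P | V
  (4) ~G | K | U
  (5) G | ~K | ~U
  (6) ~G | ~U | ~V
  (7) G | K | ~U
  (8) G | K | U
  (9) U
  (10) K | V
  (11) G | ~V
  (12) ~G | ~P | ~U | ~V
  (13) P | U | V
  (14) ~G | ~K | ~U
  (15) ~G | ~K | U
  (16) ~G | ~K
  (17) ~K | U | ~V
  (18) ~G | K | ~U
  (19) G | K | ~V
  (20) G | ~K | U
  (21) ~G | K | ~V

The formula is unsatisfiable.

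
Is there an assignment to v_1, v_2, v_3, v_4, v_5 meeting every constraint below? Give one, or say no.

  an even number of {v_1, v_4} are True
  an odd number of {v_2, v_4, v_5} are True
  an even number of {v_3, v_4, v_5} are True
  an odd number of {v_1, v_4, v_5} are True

v_1 = False, v_2 = False, v_3 = True, v_4 = False, v_5 = True

{v_1, v_4}: 0 true → even ✓
{v_2, v_4, v_5}: 1 true → odd ✓
{v_3, v_4, v_5}: 2 true → even ✓
{v_1, v_4, v_5}: 1 true → odd ✓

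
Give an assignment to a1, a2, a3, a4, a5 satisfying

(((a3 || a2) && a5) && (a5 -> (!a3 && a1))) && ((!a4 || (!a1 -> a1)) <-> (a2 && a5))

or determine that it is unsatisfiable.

a1 = True, a2 = True, a3 = False, a4 = False, a5 = True

  ((a3 || a2) && a5) && (a5 -> (!a3 && a1)) = True
    (a3 || a2) && a5 = True
      a3 || a2 = True
    a5 -> (!a3 && a1) = True
      !a3 && a1 = True
        !a3 = True
  (!a4 || (!a1 -> a1)) <-> (a2 && a5) = True
    !a4 || (!a1 -> a1) = True
      !a4 = True
      !a1 -> a1 = True
        !a1 = False
    a2 && a5 = True
Both conjuncts True, so the formula holds.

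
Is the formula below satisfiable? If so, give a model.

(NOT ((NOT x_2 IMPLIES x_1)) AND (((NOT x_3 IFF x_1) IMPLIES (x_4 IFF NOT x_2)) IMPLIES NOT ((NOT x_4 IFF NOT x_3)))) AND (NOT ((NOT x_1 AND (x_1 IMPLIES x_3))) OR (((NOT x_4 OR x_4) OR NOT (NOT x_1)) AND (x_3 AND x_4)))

UNSATISFIABLE

Case x_1 = True: the conjunct NOT ((NOT x_2 IMPLIES x_1)) becomes NOT ((NOT x_2 IMPLIES True)) = False.
Case x_1 = False: the formula simplifies to (NOT x_2 AND ((x_3 IMPLIES (x_4 IFF NOT x_2)) IMPLIES NOT ((NOT x_4 IFF NOT x_3)))) AND ((NOT x_4 OR x_4) AND (x_3 AND x_4)).
  x_4 = True: simplifies to (NOT x_2 AND ((x_3 IMPLIES NOT x_2) IMPLIES NOT x_3)) AND x_3.
    x_2 = True: the conjunct NOT x_2 is False.
    x_2 = False: simplifies to NOT x_3 AND x_3.
      x_3 = True: the conjunct NOT x_3 is False.
      x_3 = False: the conjunct x_3 is False.
  x_4 = False: the conjunct x_4 is False.
Both cases fail — unsatisfiable.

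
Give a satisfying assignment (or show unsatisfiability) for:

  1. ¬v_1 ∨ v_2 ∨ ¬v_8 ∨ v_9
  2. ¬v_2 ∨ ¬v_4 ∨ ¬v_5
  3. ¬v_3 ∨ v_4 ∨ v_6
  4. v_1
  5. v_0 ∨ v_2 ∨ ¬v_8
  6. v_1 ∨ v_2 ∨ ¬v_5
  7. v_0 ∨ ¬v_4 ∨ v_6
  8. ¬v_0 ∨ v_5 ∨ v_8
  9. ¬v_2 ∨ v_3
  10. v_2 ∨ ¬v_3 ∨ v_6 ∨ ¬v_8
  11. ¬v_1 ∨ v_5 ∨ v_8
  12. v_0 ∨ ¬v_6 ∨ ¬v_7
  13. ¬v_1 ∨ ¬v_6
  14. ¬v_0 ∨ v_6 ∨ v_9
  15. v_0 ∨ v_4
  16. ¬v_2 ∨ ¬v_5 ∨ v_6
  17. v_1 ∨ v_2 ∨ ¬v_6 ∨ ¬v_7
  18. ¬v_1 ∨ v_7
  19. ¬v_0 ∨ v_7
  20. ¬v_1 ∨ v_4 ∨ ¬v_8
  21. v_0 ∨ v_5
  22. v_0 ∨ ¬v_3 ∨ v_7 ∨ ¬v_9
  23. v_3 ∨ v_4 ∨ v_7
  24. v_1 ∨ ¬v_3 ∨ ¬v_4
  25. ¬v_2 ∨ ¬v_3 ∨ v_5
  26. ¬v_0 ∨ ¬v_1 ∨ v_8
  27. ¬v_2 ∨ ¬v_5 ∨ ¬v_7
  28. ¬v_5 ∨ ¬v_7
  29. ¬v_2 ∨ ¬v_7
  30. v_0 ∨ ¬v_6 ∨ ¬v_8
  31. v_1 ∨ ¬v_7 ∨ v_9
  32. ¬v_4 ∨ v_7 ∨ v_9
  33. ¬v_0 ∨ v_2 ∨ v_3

Unsatisfiable

Case v_1 = True:
  (¬v_1 ∨ ¬v_6) forces v_6 = False.
  (¬v_1 ∨ v_7) forces v_7 = True.
  (¬v_5 ∨ ¬v_7) forces v_5 = False.
  (¬v_1 ∨ v_5 ∨ v_8) forces v_8 = True.
  (¬v_1 ∨ v_4 ∨ ¬v_8) forces v_4 = True.
  (v_0 ∨ ¬v_4 ∨ v_6) forces v_0 = True.
  (¬v_0 ∨ v_6 ∨ v_9) forces v_9 = True.
  (¬v_2 ∨ ¬v_7) forces v_2 = False.
  (v_2 ∨ ¬v_3 ∨ v_6 ∨ ¬v_8) forces v_3 = False.
  Clause (¬v_0 ∨ v_2 ∨ v_3) is falsified — contradiction.
Case v_1 = False:
  Clause (v_1) is falsified — contradiction.
Both cases fail, so the formula is unsatisfiable.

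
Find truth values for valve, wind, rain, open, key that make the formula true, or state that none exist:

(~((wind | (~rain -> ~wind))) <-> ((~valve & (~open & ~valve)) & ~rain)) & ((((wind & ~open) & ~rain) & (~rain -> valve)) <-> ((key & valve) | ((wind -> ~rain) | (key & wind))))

valve: False; wind: True; rain: True; open: True; key: False

  ~((wind | (~rain -> ~wind))) <-> ((~valve & (~open & ~valve)) & ~rain) = True
    ~((wind | (~rain -> ~wind))) = False
      wind | (~rain -> ~wind) = True
        ~rain -> ~wind = True
          ~rain = False
          ~wind = False
    (~valve & (~open & ~valve)) & ~rain = False
      ~valve & (~open & ~valve) = False
        ~valve = True
        ~open & ~valve = False
          ~open = False
          ~valve = True
      ~rain = False
  (((wind & ~open) & ~rain) & (~rain -> valve)) <-> ((key & valve) | ((wind -> ~rain) | (key & wind))) = True
    ((wind & ~open) & ~rain) & (~rain -> valve) = False
      (wind & ~open) & ~rain = False
        wind & ~open = False
          ~open = False
        ~rain = False
      ~rain -> valve = True
        ~rain = False
    (key & valve) | ((wind -> ~rain) | (key & wind)) = False
      key & valve = False
      (wind -> ~rain) | (key & wind) = False
        wind -> ~rain = False
          ~rain = False
        key & wind = False
Both conjuncts True, so the formula holds.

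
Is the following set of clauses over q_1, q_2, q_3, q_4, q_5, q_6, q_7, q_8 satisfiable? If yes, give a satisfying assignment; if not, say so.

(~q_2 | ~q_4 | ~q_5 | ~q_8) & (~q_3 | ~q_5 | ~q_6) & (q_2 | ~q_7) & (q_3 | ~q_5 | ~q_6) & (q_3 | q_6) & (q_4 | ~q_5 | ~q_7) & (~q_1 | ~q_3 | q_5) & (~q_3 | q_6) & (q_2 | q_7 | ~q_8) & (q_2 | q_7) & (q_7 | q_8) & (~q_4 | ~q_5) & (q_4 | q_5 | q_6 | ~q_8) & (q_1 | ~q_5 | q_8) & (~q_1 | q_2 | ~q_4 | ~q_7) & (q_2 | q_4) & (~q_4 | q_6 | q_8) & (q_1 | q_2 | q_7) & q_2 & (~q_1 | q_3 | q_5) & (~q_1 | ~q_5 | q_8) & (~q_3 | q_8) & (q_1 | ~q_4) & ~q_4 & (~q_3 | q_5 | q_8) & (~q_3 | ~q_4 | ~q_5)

q_1 = False; q_2 = True; q_3 = True; q_4 = False; q_5 = False; q_6 = True; q_7 = False; q_8 = True

Unit clause (q_2) forces q_2 = True.
Unit clause (~q_4) forces q_4 = False.
Set q_1 = False.
Set q_3 = True.
  then (~q_3 | q_6) forces q_6 = True.
  then (~q_3 | q_8) forces q_8 = True.
  then (~q_3 | ~q_5 | ~q_6) forces q_5 = False.
Set q_7 = False.
All clauses satisfied.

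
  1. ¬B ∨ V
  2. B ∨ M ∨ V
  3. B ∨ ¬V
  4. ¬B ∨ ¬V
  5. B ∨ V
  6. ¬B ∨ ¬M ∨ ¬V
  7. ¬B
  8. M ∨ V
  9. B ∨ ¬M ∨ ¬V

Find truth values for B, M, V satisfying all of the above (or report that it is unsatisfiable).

No satisfying assignment exists.

Case B = True:
  Clause (¬B) is falsified — contradiction.
Case B = False:
  (B ∨ ¬V) forces V = False.
  Clause (B ∨ V) is falsified — contradiction.
Both cases fail, so the formula is unsatisfiable.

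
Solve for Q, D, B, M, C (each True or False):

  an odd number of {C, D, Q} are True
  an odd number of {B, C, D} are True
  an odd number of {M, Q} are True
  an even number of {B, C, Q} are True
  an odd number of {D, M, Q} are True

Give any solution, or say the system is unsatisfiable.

Q = True; D = False; B = True; M = False; C = False

{C, D, Q}: 1 true → odd ✓
{B, C, D}: 1 true → odd ✓
{M, Q}: 1 true → odd ✓
{B, C, Q}: 2 true → even ✓
{D, M, Q}: 1 true → odd ✓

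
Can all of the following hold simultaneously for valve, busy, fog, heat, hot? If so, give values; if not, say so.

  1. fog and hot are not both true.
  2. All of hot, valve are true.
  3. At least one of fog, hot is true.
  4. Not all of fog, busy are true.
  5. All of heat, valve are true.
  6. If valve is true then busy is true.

valve: True; busy: True; fog: False; heat: True; hot: True

  (1) fog=F, hot=T — not both ✓
  (2) {hot, valve}: all 2 true ✓
  (3) {fog, hot}: 1 true — at least one ✓
  (4) {fog, busy}: 1/2 true — not all ✓
  (5) {heat, valve}: all 2 true ✓
  (6) valve=T ⇒ busy: T ✓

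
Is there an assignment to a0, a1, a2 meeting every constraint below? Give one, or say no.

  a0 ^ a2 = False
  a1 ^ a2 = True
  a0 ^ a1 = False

The formula is unsatisfiable.

Adding constraints 1, 2, 3 mod 2: every variable appears an even number of times on the left, so the left side is 0.
But the right sides sum to 1 (mod 2). 0 ≠ 1 — the system is inconsistent.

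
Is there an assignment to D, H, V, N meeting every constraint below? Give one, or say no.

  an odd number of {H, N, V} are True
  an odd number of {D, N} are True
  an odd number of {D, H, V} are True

Unsatisfiable

Adding constraints 1, 2, 3 mod 2: every variable appears an even number of times on the left, so the left side is 0.
But the right sides sum to 1 (mod 2). 0 ≠ 1 — the system is inconsistent.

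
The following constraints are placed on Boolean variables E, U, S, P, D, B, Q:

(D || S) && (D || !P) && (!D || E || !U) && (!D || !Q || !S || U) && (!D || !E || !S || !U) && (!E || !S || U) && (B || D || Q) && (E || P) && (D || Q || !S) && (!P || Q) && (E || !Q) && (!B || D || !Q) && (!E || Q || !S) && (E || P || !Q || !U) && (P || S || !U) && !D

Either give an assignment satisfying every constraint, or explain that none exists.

E: True, U: True, S: True, P: False, D: False, B: False, Q: True

Unit clause (!D) forces D = False.
In (D || S) only S is left, so S = True.
In (D || !P) only !P is left, so P = False.
In (E || P) only E is left, so E = True.
In (D || Q || !S) only Q is left, so Q = True.
In (!B || D || !Q) only !B is left, so B = False.
In (!E || !S || U) only U is left, so U = True.
All clauses satisfied.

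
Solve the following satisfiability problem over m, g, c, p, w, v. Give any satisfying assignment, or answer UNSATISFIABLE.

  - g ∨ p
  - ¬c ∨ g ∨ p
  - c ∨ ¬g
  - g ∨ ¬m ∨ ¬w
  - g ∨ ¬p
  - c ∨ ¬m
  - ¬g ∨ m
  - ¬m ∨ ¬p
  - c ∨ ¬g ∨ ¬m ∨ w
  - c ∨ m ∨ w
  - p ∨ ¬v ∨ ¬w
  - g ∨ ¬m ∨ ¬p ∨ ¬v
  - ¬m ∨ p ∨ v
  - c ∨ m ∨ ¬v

m = True, g = True, c = True, p = False, w = False, v = True

Try m = False:
  (¬g ∨ m) forces g = False.
  (g ∨ p) forces p = True.
  clause (g ∨ ¬p) is falsified — backtrack.
So m = True.
  then (c ∨ ¬m) forces c = True.
  then (¬m ∨ ¬p) forces p = False.
  then (¬m ∨ p ∨ v) forces v = True.
  then (g ∨ p) forces g = True.
  then (p ∨ ¬v ∨ ¬w) forces w = False.
All clauses satisfied.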